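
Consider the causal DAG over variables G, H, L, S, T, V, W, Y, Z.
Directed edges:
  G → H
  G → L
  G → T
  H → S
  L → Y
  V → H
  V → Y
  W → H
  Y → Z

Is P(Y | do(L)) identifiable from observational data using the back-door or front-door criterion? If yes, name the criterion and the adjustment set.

P(Y|do(L)): backdoor, adjust for ∅.

desc(L)\{L}={Y,Z}; candidates ⊆ {G,H,S,T,V,W}.
∅: L⊥Y given ∅ in G with L→· removed — back-door holds.
P(Y|do(L)) = P(Y|L) — no adjustment needed.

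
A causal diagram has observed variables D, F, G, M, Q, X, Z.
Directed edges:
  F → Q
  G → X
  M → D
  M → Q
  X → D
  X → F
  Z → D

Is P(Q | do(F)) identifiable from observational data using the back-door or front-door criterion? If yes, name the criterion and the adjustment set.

desc(F)\{F}={Q}; candidates ⊆ {D,G,M,X,Z}.
∅: F⊥Q given ∅ in G with F→· removed — back-door holds.
P(Q|do(F)) = P(Q|F) — no adjustment needed.

P(Q|do(F)): backdoor, adjust for ∅.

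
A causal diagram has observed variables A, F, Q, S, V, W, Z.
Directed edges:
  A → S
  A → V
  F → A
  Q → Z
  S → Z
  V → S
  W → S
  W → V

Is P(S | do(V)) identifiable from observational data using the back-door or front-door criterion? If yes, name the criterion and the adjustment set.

P(S|do(V)): backdoor, adjust for {A, W}.

desc(V)\{V}={S,Z}; candidates ⊆ {A,F,Q,W}.
size 0: {}; under {} V still reaches {A,F,S,W,Z} ∋ S.
size 1: {A}, {F}, {Q} …(+1); under {A} V still reaches {S,W,Z} ∋ S.
{A,W}: V⊥S given {A,W} in G with V→· removed — back-door holds.
P(S|do(V)) = Σ_{A,W} P(S|V,A,W)·P(A,W).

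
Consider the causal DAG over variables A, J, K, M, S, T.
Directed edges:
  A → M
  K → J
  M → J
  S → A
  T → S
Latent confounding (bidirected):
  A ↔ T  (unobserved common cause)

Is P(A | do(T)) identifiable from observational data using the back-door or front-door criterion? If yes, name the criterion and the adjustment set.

desc(T)\{T}={A,J,M,S}; candidates ⊆ {K}.
T↔A: latent back-door arc(s) into T.
size 0: {}; under {} T still reaches {A,J,M} ∋ A.
size 1: {K}; under {K} T still reaches {A,J,M} ∋ A.
T↔A cannot be blocked by any observed set — no back-door set.
{S}: (i) intercepts every directed T→A path; (ii) no back-door T→{S}; (iii) {T} blocks every back-door {S}→A. Front-door holds.
P(A|do(T)) = Σ_{S} P(S|T) Σ_{T'} P(A|S,T')P(T').

P(A|do(T)): frontdoor, adjust for {S}.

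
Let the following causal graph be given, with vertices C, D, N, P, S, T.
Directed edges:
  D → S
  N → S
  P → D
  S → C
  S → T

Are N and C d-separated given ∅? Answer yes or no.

No — N and C are d-connected given ∅.

Bayes-Ball from N | ∅ reaches {C,S,T}.
C ∈ reach(N|∅) ⇒ N ⊥̸ C | ∅.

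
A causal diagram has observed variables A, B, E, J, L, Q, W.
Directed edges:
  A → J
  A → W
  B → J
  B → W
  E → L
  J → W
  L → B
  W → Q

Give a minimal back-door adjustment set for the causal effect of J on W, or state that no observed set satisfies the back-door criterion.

desc(J)\{J}={Q,W}; candidates ⊆ {A,B,E,L}.
size 0: {}; under {} J still reaches {A,B,E,L,Q,W} ∋ W.
size 1: {A}, {B}, {E} …(+1); under {A} J still reaches {B,E,L,Q,W} ∋ W.
{A,B}: J⊥W given {A,B} in G with J→· removed — back-door holds.

J→W: minimal back-door set {A, B}.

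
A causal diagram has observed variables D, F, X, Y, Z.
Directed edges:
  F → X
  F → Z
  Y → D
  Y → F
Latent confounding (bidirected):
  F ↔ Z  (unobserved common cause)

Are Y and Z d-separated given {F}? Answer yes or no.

No — Y and Z are d-connected given {F}.

Bayes-Ball from Y | {F} reaches {D,Z}.
Z ∈ reach(Y|{F}) ⇒ Y ⊥̸ Z | {F}.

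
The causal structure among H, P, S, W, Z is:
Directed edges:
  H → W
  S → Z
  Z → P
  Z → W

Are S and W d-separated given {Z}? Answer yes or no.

Yes — S ⊥ W | {Z}.

Bayes-Ball from S | {Z} reaches ∅.
W ∉ reach(S|{Z}) ⇒ S ⊥ W | {Z}.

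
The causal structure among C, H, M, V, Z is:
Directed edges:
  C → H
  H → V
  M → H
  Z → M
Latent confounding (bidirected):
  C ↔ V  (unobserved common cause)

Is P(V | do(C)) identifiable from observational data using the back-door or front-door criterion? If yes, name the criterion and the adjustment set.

P(V|do(C)): frontdoor, adjust for {H}.

desc(C)\{C}={H,V}; candidates ⊆ {M,Z}.
C↔V: latent back-door arc(s) into C.
size 0: {}; under {} C still reaches {V} ∋ V.
size 1: {M}, {Z}; under {M} C still reaches {V} ∋ V.
size 2: {M,Z}; under {M,Z} C still reaches {V} ∋ V.
C↔V cannot be blocked by any observed set — no back-door set.
{H}: (i) intercepts every directed C→V path; (ii) no back-door C→{H}; (iii) {C} blocks every back-door {H}→V. Front-door holds.
P(V|do(C)) = Σ_{H} P(H|C) Σ_{C'} P(V|H,C')P(C').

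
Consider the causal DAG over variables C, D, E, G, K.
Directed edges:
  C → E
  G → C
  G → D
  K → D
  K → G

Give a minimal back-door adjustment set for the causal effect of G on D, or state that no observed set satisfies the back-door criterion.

desc(G)\{G}={C,D,E}; candidates ⊆ {K}.
size 0: {}; under {} G still reaches {D,K} ∋ D.
{K}: G⊥D given {K} in G with G→· removed — back-door holds.

G→D: minimal back-door set {K}.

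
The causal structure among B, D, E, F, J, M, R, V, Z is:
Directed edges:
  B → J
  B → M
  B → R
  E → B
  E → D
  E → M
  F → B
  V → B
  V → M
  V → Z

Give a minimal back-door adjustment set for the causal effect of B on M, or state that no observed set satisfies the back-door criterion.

B→M: minimal back-door set {E, V}.

desc(B)\{B}={J,M,R}; candidates ⊆ {D,E,F,V,Z}.
size 0: {}; under {} B still reaches {D,E,F,M,V,Z} ∋ M.
size 1: {D}, {E}, {F} …(+2); under {D} B still reaches {E,F,M,V,Z} ∋ M.
{E,V}: B⊥M given {E,V} in G with B→· removed — back-door holds.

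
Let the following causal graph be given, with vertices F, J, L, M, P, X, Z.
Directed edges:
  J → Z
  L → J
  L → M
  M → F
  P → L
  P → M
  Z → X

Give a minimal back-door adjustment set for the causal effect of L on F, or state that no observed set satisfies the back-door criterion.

L→F: minimal back-door set {P}.

desc(L)\{L}={F,J,M,X,Z}; candidates ⊆ {P}.
size 0: {}; under {} L still reaches {F,M,P} ∋ F.
{P}: L⊥F given {P} in G with L→· removed — back-door holds.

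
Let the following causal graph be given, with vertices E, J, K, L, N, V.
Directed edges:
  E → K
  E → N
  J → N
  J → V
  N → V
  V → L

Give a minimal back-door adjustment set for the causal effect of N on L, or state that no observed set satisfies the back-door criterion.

N→L: minimal back-door set {J}.

desc(N)\{N}={L,V}; candidates ⊆ {E,J,K}.
size 0: {}; under {} N still reaches {E,J,K,L,V} ∋ L.
{J}: N⊥L given {J} in G with N→· removed — back-door holds.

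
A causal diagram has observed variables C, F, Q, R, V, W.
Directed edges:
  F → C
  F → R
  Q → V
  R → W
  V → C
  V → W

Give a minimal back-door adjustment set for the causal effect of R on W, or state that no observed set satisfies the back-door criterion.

R→W: minimal back-door set ∅.

desc(R)\{R}={W}; candidates ⊆ {C,F,Q,V}.
∅: R⊥W given ∅ in G with R→· removed — back-door holds.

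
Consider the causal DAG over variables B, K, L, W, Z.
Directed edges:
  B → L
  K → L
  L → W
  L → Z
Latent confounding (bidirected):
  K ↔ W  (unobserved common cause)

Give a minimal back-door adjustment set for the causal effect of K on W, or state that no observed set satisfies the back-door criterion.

K→W: no observed back-door set.

desc(K)\{K}={L,W,Z}; candidates ⊆ {B}.
K↔W: latent back-door arc(s) into K.
size 0: {}; under {} K still reaches {W} ∋ W.
size 1: {B}; under {B} K still reaches {W} ∋ W.
K↔W cannot be blocked by any observed set — no back-door set.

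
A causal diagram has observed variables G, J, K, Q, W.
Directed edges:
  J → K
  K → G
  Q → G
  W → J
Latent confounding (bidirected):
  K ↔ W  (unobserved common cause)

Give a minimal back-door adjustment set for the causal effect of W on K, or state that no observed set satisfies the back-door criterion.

desc(W)\{W}={G,J,K}; candidates ⊆ {Q}.
W↔K: latent back-door arc(s) into W.
size 0: {}; under {} W still reaches {G,K} ∋ K.
size 1: {Q}; under {Q} W still reaches {G,K} ∋ K.
W↔K cannot be blocked by any observed set — no back-door set.

W→K: no observed back-door set.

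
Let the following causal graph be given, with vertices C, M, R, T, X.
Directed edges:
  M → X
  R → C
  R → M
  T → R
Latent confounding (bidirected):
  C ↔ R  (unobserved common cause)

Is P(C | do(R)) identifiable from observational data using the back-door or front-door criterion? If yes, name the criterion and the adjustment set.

P(C|do(R)): not identifiable (no BD/FD set).

desc(R)\{R}={C,M,X}; candidates ⊆ {T}.
R↔C: latent back-door arc(s) into R.
size 0: {}; under {} R still reaches {C,T} ∋ C.
size 1: {T}; under {T} R still reaches {C} ∋ C.
R↔C cannot be blocked by any observed set — no back-door set.
No mediator lies on a directed R→…→C path.
Neither criterion identifies P(C|do(R)) in this graph.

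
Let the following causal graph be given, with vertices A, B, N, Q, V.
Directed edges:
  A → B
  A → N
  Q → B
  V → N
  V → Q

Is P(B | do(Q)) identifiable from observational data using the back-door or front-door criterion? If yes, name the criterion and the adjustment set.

P(B|do(Q)): backdoor, adjust for ∅.

desc(Q)\{Q}={B}; candidates ⊆ {A,N,V}.
∅: Q⊥B given ∅ in G with Q→· removed — back-door holds.
P(B|do(Q)) = P(B|Q) — no adjustment needed.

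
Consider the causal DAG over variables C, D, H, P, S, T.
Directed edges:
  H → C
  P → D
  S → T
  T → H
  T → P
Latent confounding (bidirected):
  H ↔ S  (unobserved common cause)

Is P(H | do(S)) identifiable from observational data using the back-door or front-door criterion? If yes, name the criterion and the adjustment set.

desc(S)\{S}={C,D,H,P,T}; candidates ⊆ {—}.
S↔H: latent back-door arc(s) into S.
size 0: {}; under {} S still reaches {C,H} ∋ H.
S↔H cannot be blocked by any observed set — no back-door set.
{T}: (i) intercepts every directed S→H path; (ii) no back-door S→{T}; (iii) {S} blocks every back-door {T}→H. Front-door holds.
P(H|do(S)) = Σ_{T} P(T|S) Σ_{S'} P(H|T,S')P(S').

P(H|do(S)): frontdoor, adjust for {T}.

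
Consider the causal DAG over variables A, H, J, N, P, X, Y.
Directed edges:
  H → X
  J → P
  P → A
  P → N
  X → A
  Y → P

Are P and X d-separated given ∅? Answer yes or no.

Bayes-Ball from P | ∅ reaches {A,J,N,Y}.
X ∉ reach(P|∅) ⇒ P ⊥ X | ∅.

Yes — P ⊥ X | ∅.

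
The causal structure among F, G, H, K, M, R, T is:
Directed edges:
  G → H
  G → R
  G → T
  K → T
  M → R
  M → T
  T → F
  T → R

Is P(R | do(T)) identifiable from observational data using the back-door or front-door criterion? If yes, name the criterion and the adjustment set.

P(R|do(T)): backdoor, adjust for {G, M}.

desc(T)\{T}={F,R}; candidates ⊆ {G,H,K,M}.
size 0: {}; under {} T still reaches {G,H,K,M,R} ∋ R.
size 1: {G}, {H}, {K} …(+1); under {G} T still reaches {K,M,R} ∋ R.
{G,M}: T⊥R given {G,M} in G with T→· removed — back-door holds.
P(R|do(T)) = Σ_{G,M} P(R|T,G,M)·P(G,M).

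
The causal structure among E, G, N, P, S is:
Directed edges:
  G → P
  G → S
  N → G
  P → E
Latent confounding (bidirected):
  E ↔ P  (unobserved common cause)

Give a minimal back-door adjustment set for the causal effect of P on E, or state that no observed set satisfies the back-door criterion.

desc(P)\{P}={E}; candidates ⊆ {G,N,S}.
P↔E: latent back-door arc(s) into P.
size 0: {}; under {} P still reaches {E,G,N,S} ∋ E.
size 1: {G}, {N}, {S}; under {G} P still reaches {E} ∋ E.
size 2: {G,N}, {G,S}, {N,S}; under {G,N} P still reaches {E} ∋ E.
P↔E cannot be blocked by any observed set — no back-door set.

P→E: no observed back-door set.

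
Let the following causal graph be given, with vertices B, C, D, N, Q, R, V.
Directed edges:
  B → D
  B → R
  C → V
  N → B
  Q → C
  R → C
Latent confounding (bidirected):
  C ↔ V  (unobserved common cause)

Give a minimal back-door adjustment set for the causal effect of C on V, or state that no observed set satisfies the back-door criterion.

desc(C)\{C}={V}; candidates ⊆ {B,D,N,Q,R}.
C↔V: latent back-door arc(s) into C.
size 0: {}; under {} C still reaches {B,D,N,Q,R,V} ∋ V.
size 1: {B}, {D}, {N} …(+2); under {B} C still reaches {Q,R,V} ∋ V.
size 2: {B,D}, {B,N}, {B,Q} …(+7); under {B,D} C still reaches {Q,R,V} ∋ V.
C↔V cannot be blocked by any observed set — no back-door set.

C→V: no observed back-door set.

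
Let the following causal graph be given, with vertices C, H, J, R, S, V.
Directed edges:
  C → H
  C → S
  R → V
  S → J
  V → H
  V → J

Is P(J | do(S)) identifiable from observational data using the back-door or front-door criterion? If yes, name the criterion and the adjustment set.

P(J|do(S)): backdoor, adjust for ∅.

desc(S)\{S}={J}; candidates ⊆ {C,H,R,V}.
∅: S⊥J given ∅ in G with S→· removed — back-door holds.
P(J|do(S)) = P(J|S) — no adjustment needed.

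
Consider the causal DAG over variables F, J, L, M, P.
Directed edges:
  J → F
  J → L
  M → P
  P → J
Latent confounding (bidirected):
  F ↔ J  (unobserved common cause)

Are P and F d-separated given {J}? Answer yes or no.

No — P and F are d-connected given {J}.

Bayes-Ball from P | {J} reaches {F,M}.
F ∈ reach(P|{J}) ⇒ P ⊥̸ F | {J}.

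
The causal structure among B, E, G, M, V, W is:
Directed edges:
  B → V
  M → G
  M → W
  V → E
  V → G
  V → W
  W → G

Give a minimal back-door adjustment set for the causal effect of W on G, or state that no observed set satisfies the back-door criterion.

W→G: minimal back-door set {M, V}.

desc(W)\{W}={G}; candidates ⊆ {B,E,M,V}.
size 0: {}; under {} W still reaches {B,E,G,M,V} ∋ G.
size 1: {B}, {E}, {M} …(+1); under {B} W still reaches {E,G,M,V} ∋ G.
{M,V}: W⊥G given {M,V} in G with W→· removed — back-door holds.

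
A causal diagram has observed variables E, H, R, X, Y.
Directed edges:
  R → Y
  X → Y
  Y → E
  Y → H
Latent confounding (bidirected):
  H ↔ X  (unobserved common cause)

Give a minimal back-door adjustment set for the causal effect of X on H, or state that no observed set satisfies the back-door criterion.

X→H: no observed back-door set.

desc(X)\{X}={E,H,Y}; candidates ⊆ {R}.
X↔H: latent back-door arc(s) into X.
size 0: {}; under {} X still reaches {H} ∋ H.
size 1: {R}; under {R} X still reaches {H} ∋ H.
X↔H cannot be blocked by any observed set — no back-door set.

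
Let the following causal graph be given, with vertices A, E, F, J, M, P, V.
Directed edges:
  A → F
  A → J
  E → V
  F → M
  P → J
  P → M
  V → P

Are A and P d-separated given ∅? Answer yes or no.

Yes — A ⊥ P | ∅.

Bayes-Ball from A | ∅ reaches {F,J,M}.
P ∉ reach(A|∅) ⇒ A ⊥ P | ∅.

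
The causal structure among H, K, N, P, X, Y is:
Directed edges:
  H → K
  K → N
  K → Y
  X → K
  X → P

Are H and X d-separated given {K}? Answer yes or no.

No — H and X are d-connected given {K}.

Bayes-Ball from H | {K} reaches {P,X}.
X ∈ reach(H|{K}) ⇒ H ⊥̸ X | {K}.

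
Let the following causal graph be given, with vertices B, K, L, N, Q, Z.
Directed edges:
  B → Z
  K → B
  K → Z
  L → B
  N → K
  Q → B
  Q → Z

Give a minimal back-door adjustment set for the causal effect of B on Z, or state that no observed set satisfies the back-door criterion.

desc(B)\{B}={Z}; candidates ⊆ {K,L,N,Q}.
size 0: {}; under {} B still reaches {K,L,N,Q,Z} ∋ Z.
size 1: {K}, {L}, {N} …(+1); under {K} B still reaches {L,Q,Z} ∋ Z.
{K,Q}: B⊥Z given {K,Q} in G with B→· removed — back-door holds.

B→Z: minimal back-door set {K, Q}.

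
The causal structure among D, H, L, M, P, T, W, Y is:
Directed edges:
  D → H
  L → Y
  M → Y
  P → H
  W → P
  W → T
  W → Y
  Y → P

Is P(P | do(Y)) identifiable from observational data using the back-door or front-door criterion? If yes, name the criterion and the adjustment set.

desc(Y)\{Y}={H,P}; candidates ⊆ {D,L,M,T,W}.
size 0: {}; under {} Y still reaches {H,L,M,P,T,W} ∋ P.
{W}: Y⊥P given {W} in G with Y→· removed — back-door holds.
P(P|do(Y)) = Σ_{W} P(P|Y,W)·P(W).

P(P|do(Y)): backdoor, adjust for {W}.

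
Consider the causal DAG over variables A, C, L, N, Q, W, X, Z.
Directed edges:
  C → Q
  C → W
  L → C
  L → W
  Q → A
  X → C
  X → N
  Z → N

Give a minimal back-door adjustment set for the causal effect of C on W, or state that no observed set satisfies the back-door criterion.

desc(C)\{C}={A,Q,W}; candidates ⊆ {L,N,X,Z}.
size 0: {}; under {} C still reaches {L,N,W,X} ∋ W.
{L}: C⊥W given {L} in G with C→· removed — back-door holds.

C→W: minimal back-door set {L}.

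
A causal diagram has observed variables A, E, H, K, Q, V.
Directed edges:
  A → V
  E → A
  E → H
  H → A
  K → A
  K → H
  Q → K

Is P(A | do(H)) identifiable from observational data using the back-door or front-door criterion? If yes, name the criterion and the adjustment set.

desc(H)\{H}={A,V}; candidates ⊆ {E,K,Q}.
size 0: {}; under {} H still reaches {A,E,K,Q,V} ∋ A.
size 1: {E}, {K}, {Q}; under {E} H still reaches {A,K,Q,V} ∋ A.
{E,K}: H⊥A given {E,K} in G with H→· removed — back-door holds.
P(A|do(H)) = Σ_{E,K} P(A|H,E,K)·P(E,K).

P(A|do(H)): backdoor, adjust for {E, K}.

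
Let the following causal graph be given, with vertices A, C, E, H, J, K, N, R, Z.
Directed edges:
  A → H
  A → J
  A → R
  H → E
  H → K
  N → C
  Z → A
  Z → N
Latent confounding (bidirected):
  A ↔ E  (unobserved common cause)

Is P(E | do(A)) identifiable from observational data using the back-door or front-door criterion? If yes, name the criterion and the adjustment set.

P(E|do(A)): frontdoor, adjust for {H}.

desc(A)\{A}={E,H,J,K,R}; candidates ⊆ {C,N,Z}.
A↔E: latent back-door arc(s) into A.
size 0: {}; under {} A still reaches {C,E,N,Z} ∋ E.
size 1: {C}, {N}, {Z}; under {C} A still reaches {E,N,Z} ∋ E.
size 2: {C,N}, {C,Z}, {N,Z}; under {C,N} A still reaches {E,Z} ∋ E.
A↔E cannot be blocked by any observed set — no back-door set.
{H}: (i) intercepts every directed A→E path; (ii) no back-door A→{H}; (iii) {A} blocks every back-door {H}→E. Front-door holds.
P(E|do(A)) = Σ_{H} P(H|A) Σ_{A'} P(E|H,A')P(A').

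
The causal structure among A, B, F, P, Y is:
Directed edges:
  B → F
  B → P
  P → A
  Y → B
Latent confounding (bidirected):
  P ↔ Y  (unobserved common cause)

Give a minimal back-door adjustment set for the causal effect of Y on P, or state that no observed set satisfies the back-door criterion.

desc(Y)\{Y}={A,B,F,P}; candidates ⊆ {—}.
Y↔P: latent back-door arc(s) into Y.
size 0: {}; under {} Y still reaches {A,P} ∋ P.
Y↔P cannot be blocked by any observed set — no back-door set.

Y→P: no observed back-door set.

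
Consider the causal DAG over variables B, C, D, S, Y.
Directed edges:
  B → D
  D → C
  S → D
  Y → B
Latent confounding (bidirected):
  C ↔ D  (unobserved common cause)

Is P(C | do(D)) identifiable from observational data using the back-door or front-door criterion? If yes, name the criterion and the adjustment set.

desc(D)\{D}={C}; candidates ⊆ {B,S,Y}.
D↔C: latent back-door arc(s) into D.
size 0: {}; under {} D still reaches {B,C,S,Y} ∋ C.
size 1: {B}, {S}, {Y}; under {B} D still reaches {C,S} ∋ C.
size 2: {B,S}, {B,Y}, {S,Y}; under {B,S} D still reaches {C} ∋ C.
D↔C cannot be blocked by any observed set — no back-door set.
No mediator lies on a directed D→…→C path.
Neither criterion identifies P(C|do(D)) in this graph.

P(C|do(D)): not identifiable (no BD/FD set).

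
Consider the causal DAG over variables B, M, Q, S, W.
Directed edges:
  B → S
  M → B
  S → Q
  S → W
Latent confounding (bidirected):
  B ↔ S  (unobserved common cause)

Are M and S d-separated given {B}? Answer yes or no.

No — M and S are d-connected given {B}.

Bayes-Ball from M | {B} reaches {Q,S,W}.
S ∈ reach(M|{B}) ⇒ M ⊥̸ S | {B}.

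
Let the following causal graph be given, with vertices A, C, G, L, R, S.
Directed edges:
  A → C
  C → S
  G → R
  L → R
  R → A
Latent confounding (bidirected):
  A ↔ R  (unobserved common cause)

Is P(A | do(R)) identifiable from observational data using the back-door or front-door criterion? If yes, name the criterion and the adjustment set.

desc(R)\{R}={A,C,S}; candidates ⊆ {G,L}.
R↔A: latent back-door arc(s) into R.
size 0: {}; under {} R still reaches {A,C,G,L,S} ∋ A.
size 1: {G}, {L}; under {G} R still reaches {A,C,L,S} ∋ A.
size 2: {G,L}; under {G,L} R still reaches {A,C,S} ∋ A.
R↔A cannot be blocked by any observed set — no back-door set.
No mediator lies on a directed R→…→A path.
Neither criterion identifies P(A|do(R)) in this graph.

P(A|do(R)): not identifiable (no BD/FD set).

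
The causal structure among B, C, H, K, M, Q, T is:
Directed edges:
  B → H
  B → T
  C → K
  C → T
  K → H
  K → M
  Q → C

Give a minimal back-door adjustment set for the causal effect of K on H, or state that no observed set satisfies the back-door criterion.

K→H: minimal back-door set ∅.

desc(K)\{K}={H,M}; candidates ⊆ {B,C,Q,T}.
∅: K⊥H given ∅ in G with K→· removed — back-door holds.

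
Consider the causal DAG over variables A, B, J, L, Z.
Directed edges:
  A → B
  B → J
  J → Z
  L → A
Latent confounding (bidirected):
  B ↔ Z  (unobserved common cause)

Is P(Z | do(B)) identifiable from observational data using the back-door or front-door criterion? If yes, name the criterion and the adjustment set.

P(Z|do(B)): frontdoor, adjust for {J}.

desc(B)\{B}={J,Z}; candidates ⊆ {A,L}.
B↔Z: latent back-door arc(s) into B.
size 0: {}; under {} B still reaches {A,L,Z} ∋ Z.
size 1: {A}, {L}; under {A} B still reaches {Z} ∋ Z.
size 2: {A,L}; under {A,L} B still reaches {Z} ∋ Z.
B↔Z cannot be blocked by any observed set — no back-door set.
{J}: (i) intercepts every directed B→Z path; (ii) no back-door B→{J}; (iii) {B} blocks every back-door {J}→Z. Front-door holds.
P(Z|do(B)) = Σ_{J} P(J|B) Σ_{B'} P(Z|J,B')P(B').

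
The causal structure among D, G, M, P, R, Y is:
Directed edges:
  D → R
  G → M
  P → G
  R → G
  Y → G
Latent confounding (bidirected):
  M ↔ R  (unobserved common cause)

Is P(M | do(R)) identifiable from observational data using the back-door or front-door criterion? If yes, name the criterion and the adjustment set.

P(M|do(R)): frontdoor, adjust for {G}.

desc(R)\{R}={G,M}; candidates ⊆ {D,P,Y}.
R↔M: latent back-door arc(s) into R.
size 0: {}; under {} R still reaches {D,M} ∋ M.
size 1: {D}, {P}, {Y}; under {D} R still reaches {M} ∋ M.
size 2: {D,P}, {D,Y}, {P,Y}; under {D,P} R still reaches {M} ∋ M.
R↔M cannot be blocked by any observed set — no back-door set.
{G}: (i) intercepts every directed R→M path; (ii) no back-door R→{G}; (iii) {R} blocks every back-door {G}→M. Front-door holds.
P(M|do(R)) = Σ_{G} P(G|R) Σ_{R'} P(M|G,R')P(R').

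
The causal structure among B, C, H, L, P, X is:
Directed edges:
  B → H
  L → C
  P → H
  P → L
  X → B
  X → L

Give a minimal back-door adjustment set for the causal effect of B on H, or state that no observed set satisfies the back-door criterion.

B→H: minimal back-door set ∅.

desc(B)\{B}={H}; candidates ⊆ {C,L,P,X}.
∅: B⊥H given ∅ in G with B→· removed — back-door holds.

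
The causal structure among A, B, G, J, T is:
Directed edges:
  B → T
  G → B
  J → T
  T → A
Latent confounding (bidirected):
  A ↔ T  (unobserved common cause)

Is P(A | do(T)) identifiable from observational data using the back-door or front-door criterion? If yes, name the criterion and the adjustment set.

P(A|do(T)): not identifiable (no BD/FD set).

desc(T)\{T}={A}; candidates ⊆ {B,G,J}.
T↔A: latent back-door arc(s) into T.
size 0: {}; under {} T still reaches {A,B,G,J} ∋ A.
size 1: {B}, {G}, {J}; under {B} T still reaches {A,J} ∋ A.
size 2: {B,G}, {B,J}, {G,J}; under {B,G} T still reaches {A,J} ∋ A.
T↔A cannot be blocked by any observed set — no back-door set.
No mediator lies on a directed T→…→A path.
Neither criterion identifies P(A|do(T)) in this graph.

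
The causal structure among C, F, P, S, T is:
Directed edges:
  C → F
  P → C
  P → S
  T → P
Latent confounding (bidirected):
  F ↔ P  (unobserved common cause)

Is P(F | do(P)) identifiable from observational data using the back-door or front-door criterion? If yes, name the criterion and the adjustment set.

P(F|do(P)): frontdoor, adjust for {C}.

desc(P)\{P}={C,F,S}; candidates ⊆ {T}.
P↔F: latent back-door arc(s) into P.
size 0: {}; under {} P still reaches {F,T} ∋ F.
size 1: {T}; under {T} P still reaches {F} ∋ F.
P↔F cannot be blocked by any observed set — no back-door set.
{C}: (i) intercepts every directed P→F path; (ii) no back-door P→{C}; (iii) {P} blocks every back-door {C}→F. Front-door holds.
P(F|do(P)) = Σ_{C} P(C|P) Σ_{P'} P(F|C,P')P(P').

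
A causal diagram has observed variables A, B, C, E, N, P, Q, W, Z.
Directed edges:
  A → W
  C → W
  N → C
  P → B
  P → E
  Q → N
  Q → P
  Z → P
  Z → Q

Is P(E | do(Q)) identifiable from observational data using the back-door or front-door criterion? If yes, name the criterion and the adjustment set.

P(E|do(Q)): backdoor, adjust for {Z}.

desc(Q)\{Q}={B,C,E,N,P,W}; candidates ⊆ {A,Z}.
size 0: {}; under {} Q still reaches {B,E,P,Z} ∋ E.
{Z}: Q⊥E given {Z} in G with Q→· removed — back-door holds.
P(E|do(Q)) = Σ_{Z} P(E|Q,Z)·P(Z).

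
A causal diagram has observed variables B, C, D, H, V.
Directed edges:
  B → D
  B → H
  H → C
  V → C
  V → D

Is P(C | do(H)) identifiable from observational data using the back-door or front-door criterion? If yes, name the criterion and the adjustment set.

desc(H)\{H}={C}; candidates ⊆ {B,D,V}.
∅: H⊥C given ∅ in G with H→· removed — back-door holds.
P(C|do(H)) = P(C|H) — no adjustment needed.

P(C|do(H)): backdoor, adjust for ∅.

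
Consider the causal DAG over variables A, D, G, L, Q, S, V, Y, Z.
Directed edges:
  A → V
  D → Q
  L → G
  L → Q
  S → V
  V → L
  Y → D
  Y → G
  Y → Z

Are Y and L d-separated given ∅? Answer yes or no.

Bayes-Ball from Y | ∅ reaches {D,G,Q,Z}.
L ∉ reach(Y|∅) ⇒ Y ⊥ L | ∅.

Yes — Y ⊥ L | ∅.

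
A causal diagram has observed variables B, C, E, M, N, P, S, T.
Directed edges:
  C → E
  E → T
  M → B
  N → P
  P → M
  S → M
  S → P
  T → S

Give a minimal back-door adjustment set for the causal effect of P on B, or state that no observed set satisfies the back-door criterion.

desc(P)\{P}={B,M}; candidates ⊆ {C,E,N,S,T}.
size 0: {}; under {} P still reaches {B,C,E,M,N,S,T} ∋ B.
{S}: P⊥B given {S} in G with P→· removed — back-door holds.

P→B: minimal back-door set {S}.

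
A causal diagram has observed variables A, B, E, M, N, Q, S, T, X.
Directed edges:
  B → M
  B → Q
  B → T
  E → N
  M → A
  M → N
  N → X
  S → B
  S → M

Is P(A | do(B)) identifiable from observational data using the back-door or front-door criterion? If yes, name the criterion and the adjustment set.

P(A|do(B)): backdoor, adjust for {S}.

desc(B)\{B}={A,M,N,Q,T,X}; candidates ⊆ {E,S}.
size 0: {}; under {} B still reaches {A,M,N,S,X} ∋ A.
{S}: B⊥A given {S} in G with B→· removed — back-door holds.
P(A|do(B)) = Σ_{S} P(A|B,S)·P(S).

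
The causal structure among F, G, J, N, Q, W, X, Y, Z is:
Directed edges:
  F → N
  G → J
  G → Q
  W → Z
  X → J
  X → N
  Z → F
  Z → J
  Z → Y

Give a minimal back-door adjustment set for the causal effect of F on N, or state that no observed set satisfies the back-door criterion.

desc(F)\{F}={N}; candidates ⊆ {G,J,Q,W,X,Y,Z}.
∅: F⊥N given ∅ in G with F→· removed — back-door holds.

F→N: minimal back-door set ∅.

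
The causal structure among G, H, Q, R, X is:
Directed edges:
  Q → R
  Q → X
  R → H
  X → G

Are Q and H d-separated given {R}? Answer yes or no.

Bayes-Ball from Q | {R} reaches {G,X}.
H ∉ reach(Q|{R}) ⇒ Q ⊥ H | {R}.

Yes — Q ⊥ H | {R}.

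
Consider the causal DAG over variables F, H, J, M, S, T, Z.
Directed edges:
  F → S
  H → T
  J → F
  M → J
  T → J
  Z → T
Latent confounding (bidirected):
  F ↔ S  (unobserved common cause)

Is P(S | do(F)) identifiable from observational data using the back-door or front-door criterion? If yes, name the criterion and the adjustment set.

P(S|do(F)): not identifiable (no BD/FD set).

desc(F)\{F}={S}; candidates ⊆ {H,J,M,T,Z}.
F↔S: latent back-door arc(s) into F.
size 0: {}; under {} F still reaches {H,J,M,S,T,Z} ∋ S.
size 1: {H}, {J}, {M} …(+2); under {H} F still reaches {J,M,S,T,Z} ∋ S.
size 2: {H,J}, {H,M}, {H,T} …(+7); under {H,J} F still reaches {S} ∋ S.
F↔S cannot be blocked by any observed set — no back-door set.
No mediator lies on a directed F→…→S path.
Neither criterion identifies P(S|do(F)) in this graph.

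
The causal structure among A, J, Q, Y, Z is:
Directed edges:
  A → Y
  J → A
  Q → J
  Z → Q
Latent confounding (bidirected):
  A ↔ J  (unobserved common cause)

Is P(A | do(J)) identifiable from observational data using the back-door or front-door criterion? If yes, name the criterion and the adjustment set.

P(A|do(J)): not identifiable (no BD/FD set).

desc(J)\{J}={A,Y}; candidates ⊆ {Q,Z}.
J↔A: latent back-door arc(s) into J.
size 0: {}; under {} J still reaches {A,Q,Y,Z} ∋ A.
size 1: {Q}, {Z}; under {Q} J still reaches {A,Y} ∋ A.
size 2: {Q,Z}; under {Q,Z} J still reaches {A,Y} ∋ A.
J↔A cannot be blocked by any observed set — no back-door set.
No mediator lies on a directed J→…→A path.
Neither criterion identifies P(A|do(J)) in this graph.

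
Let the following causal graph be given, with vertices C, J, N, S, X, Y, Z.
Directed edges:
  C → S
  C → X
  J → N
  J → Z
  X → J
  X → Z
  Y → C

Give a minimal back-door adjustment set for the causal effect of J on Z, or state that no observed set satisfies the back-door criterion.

J→Z: minimal back-door set {X}.

desc(J)\{J}={N,Z}; candidates ⊆ {C,S,X,Y}.
size 0: {}; under {} J still reaches {C,S,X,Y,Z} ∋ Z.
{X}: J⊥Z given {X} in G with J→· removed — back-door holds.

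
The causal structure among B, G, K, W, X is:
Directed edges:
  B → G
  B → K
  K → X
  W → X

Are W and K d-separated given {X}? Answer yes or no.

No — W and K are d-connected given {X}.

Bayes-Ball from W | {X} reaches {B,G,K}.
K ∈ reach(W|{X}) ⇒ W ⊥̸ K | {X}.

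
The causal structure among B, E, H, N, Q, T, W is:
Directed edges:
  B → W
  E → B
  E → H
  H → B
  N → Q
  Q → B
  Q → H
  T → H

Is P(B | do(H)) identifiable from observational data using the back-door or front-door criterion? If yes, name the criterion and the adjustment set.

P(B|do(H)): backdoor, adjust for {E, Q}.

desc(H)\{H}={B,W}; candidates ⊆ {E,N,Q,T}.
size 0: {}; under {} H still reaches {B,E,N,Q,T,W} ∋ B.
size 1: {E}, {N}, {Q} …(+1); under {E} H still reaches {B,N,Q,T,W} ∋ B.
{E,Q}: H⊥B given {E,Q} in G with H→· removed — back-door holds.
P(B|do(H)) = Σ_{E,Q} P(B|H,E,Q)·P(E,Q).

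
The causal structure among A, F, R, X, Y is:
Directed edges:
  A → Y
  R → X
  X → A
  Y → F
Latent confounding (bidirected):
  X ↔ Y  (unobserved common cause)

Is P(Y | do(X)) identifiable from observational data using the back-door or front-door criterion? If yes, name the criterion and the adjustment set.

P(Y|do(X)): frontdoor, adjust for {A}.

desc(X)\{X}={A,F,Y}; candidates ⊆ {R}.
X↔Y: latent back-door arc(s) into X.
size 0: {}; under {} X still reaches {F,R,Y} ∋ Y.
size 1: {R}; under {R} X still reaches {F,Y} ∋ Y.
X↔Y cannot be blocked by any observed set — no back-door set.
{A}: (i) intercepts every directed X→Y path; (ii) no back-door X→{A}; (iii) {X} blocks every back-door {A}→Y. Front-door holds.
P(Y|do(X)) = Σ_{A} P(A|X) Σ_{X'} P(Y|A,X')P(X').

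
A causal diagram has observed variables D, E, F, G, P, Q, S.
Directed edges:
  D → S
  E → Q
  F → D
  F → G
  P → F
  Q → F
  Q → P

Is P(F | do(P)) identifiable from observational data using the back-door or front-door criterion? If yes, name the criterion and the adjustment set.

desc(P)\{P}={D,F,G,S}; candidates ⊆ {E,Q}.
size 0: {}; under {} P still reaches {D,E,F,G,Q,S} ∋ F.
{Q}: P⊥F given {Q} in G with P→· removed — back-door holds.
P(F|do(P)) = Σ_{Q} P(F|P,Q)·P(Q).

P(F|do(P)): backdoor, adjust for {Q}.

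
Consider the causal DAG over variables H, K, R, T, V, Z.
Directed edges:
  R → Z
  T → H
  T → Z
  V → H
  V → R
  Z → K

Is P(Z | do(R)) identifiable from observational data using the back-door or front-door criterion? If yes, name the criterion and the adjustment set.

P(Z|do(R)): backdoor, adjust for ∅.

desc(R)\{R}={K,Z}; candidates ⊆ {H,T,V}.
∅: R⊥Z given ∅ in G with R→· removed — back-door holds.
P(Z|do(R)) = P(Z|R) — no adjustment needed.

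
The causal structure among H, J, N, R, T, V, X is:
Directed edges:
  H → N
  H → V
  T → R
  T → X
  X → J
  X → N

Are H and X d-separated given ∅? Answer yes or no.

Bayes-Ball from H | ∅ reaches {N,V}.
X ∉ reach(H|∅) ⇒ H ⊥ X | ∅.

Yes — H ⊥ X | ∅.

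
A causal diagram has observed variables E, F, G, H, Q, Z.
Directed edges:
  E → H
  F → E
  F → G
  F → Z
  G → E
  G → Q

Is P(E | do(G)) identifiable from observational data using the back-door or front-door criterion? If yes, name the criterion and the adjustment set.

desc(G)\{G}={E,H,Q}; candidates ⊆ {F,Z}.
size 0: {}; under {} G still reaches {E,F,H,Z} ∋ E.
{F}: G⊥E given {F} in G with G→· removed — back-door holds.
P(E|do(G)) = Σ_{F} P(E|G,F)·P(F).

P(E|do(G)): backdoor, adjust for {F}.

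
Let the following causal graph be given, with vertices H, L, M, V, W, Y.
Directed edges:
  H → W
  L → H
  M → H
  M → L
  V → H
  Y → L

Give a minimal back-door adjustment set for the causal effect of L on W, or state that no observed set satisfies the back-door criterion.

L→W: minimal back-door set {M}.

desc(L)\{L}={H,W}; candidates ⊆ {M,V,Y}.
size 0: {}; under {} L still reaches {H,M,W,Y} ∋ W.
{M}: L⊥W given {M} in G with L→· removed — back-door holds.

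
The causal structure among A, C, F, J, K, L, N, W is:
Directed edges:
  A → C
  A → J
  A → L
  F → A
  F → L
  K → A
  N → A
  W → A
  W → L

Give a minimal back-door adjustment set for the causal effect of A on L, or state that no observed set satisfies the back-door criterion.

desc(A)\{A}={C,J,L}; candidates ⊆ {F,K,N,W}.
size 0: {}; under {} A still reaches {F,K,L,N,W} ∋ L.
size 1: {F}, {K}, {N} …(+1); under {F} A still reaches {K,L,N,W} ∋ L.
{F,W}: A⊥L given {F,W} in G with A→· removed — back-door holds.

A→L: minimal back-door set {F, W}.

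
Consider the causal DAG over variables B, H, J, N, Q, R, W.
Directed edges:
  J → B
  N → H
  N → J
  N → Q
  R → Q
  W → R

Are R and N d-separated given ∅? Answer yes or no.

Bayes-Ball from R | ∅ reaches {Q,W}.
N ∉ reach(R|∅) ⇒ R ⊥ N | ∅.

Yes — R ⊥ N | ∅.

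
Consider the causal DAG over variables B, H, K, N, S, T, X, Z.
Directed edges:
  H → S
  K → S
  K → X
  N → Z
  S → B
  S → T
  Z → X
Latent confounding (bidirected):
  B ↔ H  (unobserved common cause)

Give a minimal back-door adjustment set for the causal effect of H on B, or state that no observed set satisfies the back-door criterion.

H→B: no observed back-door set.

desc(H)\{H}={B,S,T}; candidates ⊆ {K,N,X,Z}.
H↔B: latent back-door arc(s) into H.
size 0: {}; under {} H still reaches {B} ∋ B.
size 1: {K}, {N}, {X} …(+1); under {K} H still reaches {B} ∋ B.
size 2: {K,N}, {K,X}, {K,Z} …(+3); under {K,N} H still reaches {B} ∋ B.
H↔B cannot be blocked by any observed set — no back-door set.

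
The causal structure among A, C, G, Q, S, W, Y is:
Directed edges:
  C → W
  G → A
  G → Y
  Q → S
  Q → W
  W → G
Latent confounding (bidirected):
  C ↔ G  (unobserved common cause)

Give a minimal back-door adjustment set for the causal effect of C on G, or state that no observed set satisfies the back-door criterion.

C→G: no observed back-door set.

desc(C)\{C}={A,G,W,Y}; candidates ⊆ {Q,S}.
C↔G: latent back-door arc(s) into C.
size 0: {}; under {} C still reaches {A,G,Y} ∋ G.
size 1: {Q}, {S}; under {Q} C still reaches {A,G,Y} ∋ G.
size 2: {Q,S}; under {Q,S} C still reaches {A,G,Y} ∋ G.
C↔G cannot be blocked by any observed set — no back-door set.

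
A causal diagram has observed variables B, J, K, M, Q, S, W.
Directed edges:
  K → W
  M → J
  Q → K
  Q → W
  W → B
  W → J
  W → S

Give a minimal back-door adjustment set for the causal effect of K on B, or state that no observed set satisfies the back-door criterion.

desc(K)\{K}={B,J,S,W}; candidates ⊆ {M,Q}.
size 0: {}; under {} K still reaches {B,J,Q,S,W} ∋ B.
{Q}: K⊥B given {Q} in G with K→· removed — back-door holds.

K→B: minimal back-door set {Q}.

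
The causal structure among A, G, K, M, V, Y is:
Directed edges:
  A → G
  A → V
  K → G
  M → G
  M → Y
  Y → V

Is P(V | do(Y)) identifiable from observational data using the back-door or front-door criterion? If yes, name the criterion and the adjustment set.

desc(Y)\{Y}={V}; candidates ⊆ {A,G,K,M}.
∅: Y⊥V given ∅ in G with Y→· removed — back-door holds.
P(V|do(Y)) = P(V|Y) — no adjustment needed.

P(V|do(Y)): backdoor, adjust for ∅.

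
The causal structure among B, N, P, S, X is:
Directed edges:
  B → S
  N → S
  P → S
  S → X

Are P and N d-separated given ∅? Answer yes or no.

Yes — P ⊥ N | ∅.

Bayes-Ball from P | ∅ reaches {S,X}.
N ∉ reach(P|∅) ⇒ P ⊥ N | ∅.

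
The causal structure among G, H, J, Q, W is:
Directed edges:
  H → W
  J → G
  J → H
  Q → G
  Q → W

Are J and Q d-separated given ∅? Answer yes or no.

Bayes-Ball from J | ∅ reaches {G,H,W}.
Q ∉ reach(J|∅) ⇒ J ⊥ Q | ∅.

Yes — J ⊥ Q | ∅.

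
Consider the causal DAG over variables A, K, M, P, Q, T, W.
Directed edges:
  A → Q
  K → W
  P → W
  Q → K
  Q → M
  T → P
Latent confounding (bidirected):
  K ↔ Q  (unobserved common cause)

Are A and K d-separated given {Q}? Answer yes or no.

Bayes-Ball from A | {Q} reaches {K,W}.
K ∈ reach(A|{Q}) ⇒ A ⊥̸ K | {Q}.

No — A and K are d-connected given {Q}.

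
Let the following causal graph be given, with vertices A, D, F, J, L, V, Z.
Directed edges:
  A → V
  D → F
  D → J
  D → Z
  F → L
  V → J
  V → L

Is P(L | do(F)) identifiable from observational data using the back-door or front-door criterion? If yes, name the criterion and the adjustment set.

desc(F)\{F}={L}; candidates ⊆ {A,D,J,V,Z}.
∅: F⊥L given ∅ in G with F→· removed — back-door holds.
P(L|do(F)) = P(L|F) — no adjustment needed.

P(L|do(F)): backdoor, adjust for ∅.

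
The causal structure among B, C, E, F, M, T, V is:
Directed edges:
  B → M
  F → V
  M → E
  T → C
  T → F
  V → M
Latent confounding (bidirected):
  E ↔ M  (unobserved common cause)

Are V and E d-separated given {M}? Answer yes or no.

No — V and E are d-connected given {M}.

Bayes-Ball from V | {M} reaches {B,C,E,F,T}.
E ∈ reach(V|{M}) ⇒ V ⊥̸ E | {M}.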